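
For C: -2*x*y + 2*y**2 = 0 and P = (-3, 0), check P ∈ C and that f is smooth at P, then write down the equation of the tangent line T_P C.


Tangent line at P: 6*y = 0.

Step 1: f(-3, 0) = 0, so P lies on C.
Step 2: partial derivatives
  f_x(x, y) = -2*y, f_y(x, y) = -2*x + 4*y.
  f_x(P) = 0, f_y(P) = 6 (gradient nonzero, so P is smooth).
Step 3: tangent line at P: 0·(x − -3) + 6·(y − 0) = 0.
Expanding: 6*y = 0.


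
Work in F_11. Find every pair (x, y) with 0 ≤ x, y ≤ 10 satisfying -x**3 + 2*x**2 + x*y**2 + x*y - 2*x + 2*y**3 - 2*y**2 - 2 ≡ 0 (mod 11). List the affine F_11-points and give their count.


Affine F_11-points: {(0, 5), (1, 2), (2, 8), (3, 1), (3, 3), (4, 7), (5, 1), (5, 7), (9, 8)}; count = 9.

For each of the 121 pairs (x, y) ∈ F_11², evaluate f(x, y) mod 11. Record the zeros.
  x = 0: [0↦9, 1↦9, 2↦6, 3↦1, 4↦6, 5↦0, 6↦6, 7↦3, 8↦3, 9↦7, 10↦5]  zeros at y ∈ {5}
  x = 1: [0↦8, 1↦10, 2↦0, 3↦1, 4↦3, 5↦7, 6↦3, 7↦3, 8↦8, 9↦8, 10↦4]  zeros at y ∈ {2}
  x = 2: [0↦5, 1↦9, 2↦3, 3↦10, 4↦9, 5↦1, 6↦9, 7↦1, 8↦0, 9↦7, 10↦1]  zeros at y ∈ {8}
  x = 3: [0↦5, 1↦0, 2↦9, 3↦0, 4↦7, 5↦9, 6↦7, 7↦2, 8↦6, 9↦9, 10↦1]  zeros at y ∈ {1, 3}
  x = 4: [0↦2, 1↦10, 2↦1, 3↦9, 4↦2, 5↦3, 6↦2, 7↦0, 8↦9, 9↦8, 10↦9]  zeros at y ∈ {7}
  x = 5: [0↦1, 1↦0, 2↦6, 3↦9, 4↦10, 5↦10, 6↦10, 7↦0, 8↦3, 9↦9, 10↦8]  zeros at y ∈ {1, 7}
  x = 6: [0↦7, 1↦8, 2↦7, 3↦5, 4↦3, 5↦2, 6↦3, 7↦7, 8↦4, 9↦6, 10↦3]  zeros at y ∈ ∅
  x = 7: [0↦3, 1↦6, 2↦9, 3↦2, 4↦8, 5↦6, 6↦8, 7↦4, 8↦6, 9↦4, 10↦10]  zeros at y ∈ ∅
  x = 8: [0↦5, 1↦10, 2↦6, 3↦5, 4↦8, 5↦5, 6↦8, 7↦7, 8↦3, 9↦8, 10↦1]  zeros at y ∈ ∅
  x = 9: [0↦7, 1↦3, 2↦3, 3↦8, 4↦8, 5↦4, 6↦8, 7↦10, 8↦0, 9↦1, 10↦3]  zeros at y ∈ {8}
  x = 10: [0↦3, 1↦1, 2↦5, 3↦5, 4↦2, 5↦8, 6↦2, 7↦7, 8↦2, 9↦10, 10↦10]  zeros at y ∈ ∅
Collecting zeros: affine points = {(0, 5), (1, 2), (2, 8), (3, 1), (3, 3), (4, 7), (5, 1), (5, 7), (9, 8)}.
Total count |C(F_11)_aff| = 9.


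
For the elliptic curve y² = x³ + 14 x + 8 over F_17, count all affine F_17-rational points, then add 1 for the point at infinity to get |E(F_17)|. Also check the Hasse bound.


Affine points = {(0, 5), (0, 12), (3, 3), (3, 14), (4, 3), (4, 14), (5, 4), (5, 13), (6, 6), (6, 11), (9, 8), (9, 9), (10, 3), (10, 14), (12, 0)}; affine count = 15; |E(F_17)| = 16.

Discriminant check: Δ ∝ 4a³ + 27b² = 4·14³ + 27·8² = 4·2744 + 27·64 ≡ 5 (mod 17). Nonzero ⇒ E is nonsingular.
For each x ∈ F_17, compute rhs = x³ + 14·x + 8 mod 17, then count y ∈ F_17 with y² ≡ rhs.
  x = 0: rhs = 8, matching y values: 5, 12 (2 points).
  x = 1: rhs = 6, matching y values: none (0 points).
  x = 2: rhs = 10, matching y values: none (0 points).
  x = 3: rhs = 9, matching y values: 3, 14 (2 points).
  x = 4: rhs = 9, matching y values: 3, 14 (2 points).
  x = 5: rhs = 16, matching y values: 4, 13 (2 points).
  x = 6: rhs = 2, matching y values: 6, 11 (2 points).
  x = 7: rhs = 7, matching y values: none (0 points).
  x = 8: rhs = 3, matching y values: none (0 points).
  x = 9: rhs = 13, matching y values: 8, 9 (2 points).
  x = 10: rhs = 9, matching y values: 3, 14 (2 points).
  x = 11: rhs = 14, matching y values: none (0 points).
  x = 12: rhs = 0, matching y values: 0 (1 points).
  x = 13: rhs = 7, matching y values: none (0 points).
  x = 14: rhs = 7, matching y values: none (0 points).
  x = 15: rhs = 6, matching y values: none (0 points).
  x = 16: rhs = 10, matching y values: none (0 points).
Total affine count: 15.
Full point count |E(F_17)| = 15 + 1 = 16.
Hasse bound: |16 − (17+1)| = |-2| = 2 ≤ 2√17 ≈ 8.2462 ✓.


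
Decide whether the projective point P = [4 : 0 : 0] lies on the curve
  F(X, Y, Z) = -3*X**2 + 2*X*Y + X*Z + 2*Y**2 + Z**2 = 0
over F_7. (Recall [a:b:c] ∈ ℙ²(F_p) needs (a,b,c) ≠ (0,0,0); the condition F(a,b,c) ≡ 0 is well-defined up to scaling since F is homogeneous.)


F(4,0,0) ≡ 1 (mod 7); P is NOT on the curve.

Evaluate F(4, 0, 0) term-by-term (mod 7).
  -3*X**2 ↦ -3·16·1·1 = -48
  2*X*Y ↦ 2·4·0·1 = 0
  X*Z ↦ 1·4·1·0 = 0
  2*Y**2 ↦ 2·1·0·1 = 0
  Z**2 ↦ 1·1·1·0 = 0
Sum: F(4, 0, 0) = (-48) + (0) + (0) + (0) + (0) = -48.
Reducing mod 7: -48 ≡ 1 (mod 7).
Since F(a, b, c) ≡ 1 ≠ 0 (mod 7), P does NOT lie on the curve.


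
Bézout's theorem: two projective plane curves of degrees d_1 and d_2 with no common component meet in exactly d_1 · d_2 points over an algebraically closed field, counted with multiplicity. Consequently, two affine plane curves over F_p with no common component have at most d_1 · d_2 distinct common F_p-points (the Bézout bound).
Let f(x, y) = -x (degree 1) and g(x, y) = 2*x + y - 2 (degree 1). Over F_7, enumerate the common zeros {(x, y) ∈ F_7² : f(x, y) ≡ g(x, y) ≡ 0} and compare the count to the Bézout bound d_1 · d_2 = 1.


Common zeros: {(0, 2)}; count = 1; Bézout bound = 1.

deg(f) = 1, deg(g) = 1, so Bézout bound = 1.
Scan x ∈ F_7. For each x, list the y ∈ F_7 with f(x, y) ≡ 0 and those with g(x, y) ≡ 0 (mod 7); the common zeros in that column are the intersection.
  x = 0: f ≡ 0 at y ∈ {0, 1, 2, 3, 4, 5, 6}; g ≡ 0 at y ∈ {2}; common: {2}.
  x = 1: f ≡ 0 at y ∈ ∅; g ≡ 0 at y ∈ {0}; common: ∅.
  x = 2: f ≡ 0 at y ∈ ∅; g ≡ 0 at y ∈ {5}; common: ∅.
  x = 3: f ≡ 0 at y ∈ ∅; g ≡ 0 at y ∈ {3}; common: ∅.
  x = 4: f ≡ 0 at y ∈ ∅; g ≡ 0 at y ∈ {1}; common: ∅.
  x = 5: f ≡ 0 at y ∈ ∅; g ≡ 0 at y ∈ {6}; common: ∅.
  x = 6: f ≡ 0 at y ∈ ∅; g ≡ 0 at y ∈ {4}; common: ∅.
Collecting: common zeros = {(0, 2)}, so the count is 1.
Comparison with the Bézout bound: 1 ≤ 1 = deg(f)·deg(g), as expected for curves with no common component (the bound is attained).


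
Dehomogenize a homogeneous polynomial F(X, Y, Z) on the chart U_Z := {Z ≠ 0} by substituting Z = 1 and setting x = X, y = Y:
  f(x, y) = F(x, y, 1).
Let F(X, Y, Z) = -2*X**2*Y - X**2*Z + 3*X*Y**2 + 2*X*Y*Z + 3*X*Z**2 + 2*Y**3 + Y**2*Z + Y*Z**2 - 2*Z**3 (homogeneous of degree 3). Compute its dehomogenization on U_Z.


f(x, y) = -2*x**2*y - x**2 + 3*x*y**2 + 2*x*y + 3*x + 2*y**3 + y**2 + y - 2

On U_Z we set Z = 1. Each monomial c·X^i·Y^j·Z^k in F becomes c·x^i·y^j·1^k = c·x^i·y^j.
Substituting Z = 1: F(X, Y, 1) = -2*x**2*y - x**2 + 3*x*y**2 + 2*x*y + 3*x + 2*y**3 + y**2 + y - 2.
Note: deg(f) ≤ deg(F) = 3; strict inequality happens when F is divisible by Z (lost terms).


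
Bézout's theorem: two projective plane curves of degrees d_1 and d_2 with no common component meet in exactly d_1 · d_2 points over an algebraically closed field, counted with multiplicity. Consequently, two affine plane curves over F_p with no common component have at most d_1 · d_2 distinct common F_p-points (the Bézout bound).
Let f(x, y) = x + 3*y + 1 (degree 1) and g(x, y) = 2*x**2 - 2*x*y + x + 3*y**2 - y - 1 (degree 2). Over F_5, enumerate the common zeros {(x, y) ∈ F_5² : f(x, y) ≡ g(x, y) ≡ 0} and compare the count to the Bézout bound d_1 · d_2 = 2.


Common zeros: {(4, 0)}; count = 1; Bézout bound = 2.

deg(f) = 1, deg(g) = 2, so Bézout bound = 2.
Scan x ∈ F_5. For each x, list the y ∈ F_5 with f(x, y) ≡ 0 and those with g(x, y) ≡ 0 (mod 5); the common zeros in that column are the intersection.
  x = 0: f ≡ 0 at y ∈ {3}; g ≡ 0 at y ∈ ∅; common: ∅.
  x = 1: f ≡ 0 at y ∈ {1}; g ≡ 0 at y ∈ {3}; common: ∅.
  x = 2: f ≡ 0 at y ∈ {4}; g ≡ 0 at y ∈ ∅; common: ∅.
  x = 3: f ≡ 0 at y ∈ {2}; g ≡ 0 at y ∈ {0, 4}; common: ∅.
  x = 4: f ≡ 0 at y ∈ {0}; g ≡ 0 at y ∈ {0, 3}; common: {0}.
Collecting: common zeros = {(4, 0)}, so the count is 1.
Comparison with the Bézout bound: 1 ≤ 2 = deg(f)·deg(g), as expected for curves with no common component (the affine F_5-count falls short of the bound because intersections may lie at infinity, over extension fields, or carry multiplicity).


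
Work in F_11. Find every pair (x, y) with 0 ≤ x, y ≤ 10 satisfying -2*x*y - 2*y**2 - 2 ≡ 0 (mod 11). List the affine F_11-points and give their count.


Affine F_11-points: {(2, 10), (3, 2), (3, 6), (4, 3), (4, 4), (7, 7), (7, 8), (8, 5), (8, 9), (9, 1)}; count = 10.

For each of the 121 pairs (x, y) ∈ F_11², evaluate f(x, y) mod 11. Record the zeros.
  x = 0: [0↦9, 1↦7, 2↦1, 3↦2, 4↦10, 5↦3, 6↦3, 7↦10, 8↦2, 9↦1, 10↦7]  zeros at y ∈ ∅
  x = 1: [0↦9, 1↦5, 2↦8, 3↦7, 4↦2, 5↦4, 6↦2, 7↦7, 8↦8, 9↦5, 10↦9]  zeros at y ∈ ∅
  x = 2: [0↦9, 1↦3, 2↦4, 3↦1, 4↦5, 5↦5, 6↦1, 7↦4, 8↦3, 9↦9, 10↦0]  zeros at y ∈ {10}
  x = 3: [0↦9, 1↦1, 2↦0, 3↦6, 4↦8, 5↦6, 6↦0, 7↦1, 8↦9, 9↦2, 10↦2]  zeros at y ∈ {2, 6}
  x = 4: [0↦9, 1↦10, 2↦7, 3↦0, 4↦0, 5↦7, 6↦10, 7↦9, 8↦4, 9↦6, 10↦4]  zeros at y ∈ {3, 4}
  x = 5: [0↦9, 1↦8, 2↦3, 3↦5, 4↦3, 5↦8, 6↦9, 7↦6, 8↦10, 9↦10, 10↦6]  zeros at y ∈ ∅
  x = 6: [0↦9, 1↦6, 2↦10, 3↦10, 4↦6, 5↦9, 6↦8, 7↦3, 8↦5, 9↦3, 10↦8]  zeros at y ∈ ∅
  x = 7: [0↦9, 1↦4, 2↦6, 3↦4, 4↦9, 5↦10, 6↦7, 7↦0, 8↦0, 9↦7, 10↦10]  zeros at y ∈ {7, 8}
  x = 8: [0↦9, 1↦2, 2↦2, 3↦9, 4↦1, 5↦0, 6↦6, 7↦8, 8↦6, 9↦0, 10↦1]  zeros at y ∈ {5, 9}
  x = 9: [0↦9, 1↦0, 2↦9, 3↦3, 4↦4, 5↦1, 6↦5, 7↦5, 8↦1, 9↦4, 10↦3]  zeros at y ∈ {1}
  x = 10: [0↦9, 1↦9, 2↦5, 3↦8, 4↦7, 5↦2, 6↦4, 7↦2, 8↦7, 9↦8, 10↦5]  zeros at y ∈ ∅
Collecting zeros: affine points = {(2, 10), (3, 2), (3, 6), (4, 3), (4, 4), (7, 7), (7, 8), (8, 5), (8, 9), (9, 1)}.
Total count |C(F_11)_aff| = 10.


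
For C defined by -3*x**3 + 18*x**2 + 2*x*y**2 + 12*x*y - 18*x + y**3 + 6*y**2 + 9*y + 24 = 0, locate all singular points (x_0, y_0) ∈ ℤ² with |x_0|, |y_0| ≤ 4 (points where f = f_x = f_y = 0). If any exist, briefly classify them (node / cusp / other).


Singular points: {(2, -3)}; classification: cusp.

Compute partial derivatives:
  f_x = -9*x**2 + 36*x + 2*y**2 + 12*y - 18.
  f_y = 4*x*y + 12*x + 3*y**2 + 12*y + 9.
Scan x_0 ∈ {−4, ..., 4}. For each x_0, f_y(x_0, y) is a polynomial in y; find its integer roots y ∈ {−4, ..., 4}, then test f_x and f at those candidates.
  x = -4: f_y(-4, y) = 3*y**2 - 4*y - 39; vanishes at y ∈ {-3}. (-4, -3): f_x = -324 ≠ 0.
  x = -3: f_y(-3, y) = 3*y**2 - 27; vanishes at y ∈ {-3, 3}. (-3, -3): f_x = -225 ≠ 0; (-3, 3): f_x = -153 ≠ 0.
  x = -2: f_y(-2, y) = 3*y**2 + 4*y - 15; vanishes at y ∈ {-3}. (-2, -3): f_x = -144 ≠ 0.
  x = -1: f_y(-1, y) = 3*y**2 + 8*y - 3; vanishes at y ∈ {-3}. (-1, -3): f_x = -81 ≠ 0.
  x = 0: f_y(0, y) = 3*y**2 + 12*y + 9; vanishes at y ∈ {-3, -1}. (0, -3): f_x = -36 ≠ 0; (0, -1): f_x = -28 ≠ 0.
  x = 1: f_y(1, y) = 3*y**2 + 16*y + 21; vanishes at y ∈ {-3}. (1, -3): f_x = -9 ≠ 0.
  x = 2: f_y(2, y) = 3*y**2 + 20*y + 33; vanishes at y ∈ {-3}. (2, -3): f_x = 0, f = 0 — SINGULAR.
  x = 3: f_y(3, y) = 3*y**2 + 24*y + 45; vanishes at y ∈ {-3}. (3, -3): f_x = -9 ≠ 0.
  x = 4: f_y(4, y) = 3*y**2 + 28*y + 57; vanishes at y ∈ {-3}. (4, -3): f_x = -36 ≠ 0.
Only singular point on the grid: (2, -3).
Classify: substitute x = 2 + u, y = -3 + v and expand: f = -3*u**3 + 2*u*v**2 + v**3 + v**2.
No constant or linear terms (consistent with a singular point). Quadratic part: v**2. Cubic part: -3*u**3 + 2*u*v**2 + v**3.
The quadratic part v**2 is a perfect square, so there is a single (double) tangent line v = 0, i.e. y = -3. Restricting the cubic part to that line (v = 0) leaves -3*u**3 ≠ 0, so f is not divisible by v and the branch is v² ≈ 3*u**3 to lowest order — this is a cusp.
Classification: cusp.


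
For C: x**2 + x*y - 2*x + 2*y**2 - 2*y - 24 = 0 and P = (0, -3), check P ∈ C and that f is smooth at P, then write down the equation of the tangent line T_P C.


Tangent line at P: -5*x - 14*y - 42 = 0.

Step 1: f(0, -3) = 0, so P lies on C.
Step 2: partial derivatives
  f_x(x, y) = 2*x + y - 2, f_y(x, y) = x + 4*y - 2.
  f_x(P) = -5, f_y(P) = -14 (gradient nonzero, so P is smooth).
Step 3: tangent line at P: -5·(x − 0) + -14·(y − -3) = 0.
Expanding: -5*x - 14*y - 42 = 0.


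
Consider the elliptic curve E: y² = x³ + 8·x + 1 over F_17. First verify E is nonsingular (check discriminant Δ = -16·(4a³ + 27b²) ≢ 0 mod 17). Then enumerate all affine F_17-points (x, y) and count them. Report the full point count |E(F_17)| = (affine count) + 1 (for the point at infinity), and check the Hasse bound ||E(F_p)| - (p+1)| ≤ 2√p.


Affine points = {(0, 1), (0, 16), (2, 5), (2, 12), (3, 1), (3, 16), (5, 8), (5, 9), (7, 3), (7, 14), (8, 4), (8, 13), (11, 3), (11, 14), (14, 1), (14, 16), (16, 3), (16, 14)}; affine count = 18; |E(F_17)| = 19.

Discriminant check: Δ ∝ 4a³ + 27b² = 4·8³ + 27·1² = 4·512 + 27·1 ≡ 1 (mod 17). Nonzero ⇒ E is nonsingular.
For each x ∈ F_17, compute rhs = x³ + 8·x + 1 mod 17, then count y ∈ F_17 with y² ≡ rhs.
  x = 0: rhs = 1, matching y values: 1, 16 (2 points).
  x = 1: rhs = 10, matching y values: none (0 points).
  x = 2: rhs = 8, matching y values: 5, 12 (2 points).
  x = 3: rhs = 1, matching y values: 1, 16 (2 points).
  x = 4: rhs = 12, matching y values: none (0 points).
  x = 5: rhs = 13, matching y values: 8, 9 (2 points).
  x = 6: rhs = 10, matching y values: none (0 points).
  x = 7: rhs = 9, matching y values: 3, 14 (2 points).
  x = 8: rhs = 16, matching y values: 4, 13 (2 points).
  x = 9: rhs = 3, matching y values: none (0 points).
  x = 10: rhs = 10, matching y values: none (0 points).
  x = 11: rhs = 9, matching y values: 3, 14 (2 points).
  x = 12: rhs = 6, matching y values: none (0 points).
  x = 13: rhs = 7, matching y values: none (0 points).
  x = 14: rhs = 1, matching y values: 1, 16 (2 points).
  x = 15: rhs = 11, matching y values: none (0 points).
  x = 16: rhs = 9, matching y values: 3, 14 (2 points).
Total affine count: 18.
Full point count |E(F_17)| = 18 + 1 = 19.
Hasse bound: |19 − (17+1)| = |1| = 1 ≤ 2√17 ≈ 8.2462 ✓.


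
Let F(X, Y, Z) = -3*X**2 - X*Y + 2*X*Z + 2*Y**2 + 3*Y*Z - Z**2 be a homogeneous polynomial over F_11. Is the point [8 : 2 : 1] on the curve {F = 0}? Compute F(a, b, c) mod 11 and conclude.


F(8,2,1) ≡ 8 (mod 11); P is NOT on the curve.

Evaluate F(8, 2, 1) term-by-term (mod 11).
  -3*X**2 ↦ -3·64·1·1 = -192
  -X*Y ↦ -1·8·2·1 = -16
  2*X*Z ↦ 2·8·1·1 = 16
  2*Y**2 ↦ 2·1·4·1 = 8
  3*Y*Z ↦ 3·1·2·1 = 6
  -Z**2 ↦ -1·1·1·1 = -1
Sum: F(8, 2, 1) = (-192) + (-16) + (16) + (8) + (6) + (-1) = -179.
Reducing mod 11: -179 ≡ 8 (mod 11).
Since F(a, b, c) ≡ 8 ≠ 0 (mod 11), P does NOT lie on the curve.


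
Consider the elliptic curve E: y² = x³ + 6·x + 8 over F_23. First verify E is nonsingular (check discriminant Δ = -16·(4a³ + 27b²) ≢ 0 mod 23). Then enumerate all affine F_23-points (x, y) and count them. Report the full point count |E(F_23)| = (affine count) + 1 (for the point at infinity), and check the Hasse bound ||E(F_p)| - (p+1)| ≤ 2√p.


Affine points = {(0, 10), (0, 13), (4, 2), (4, 21), (5, 5), (5, 18), (7, 5), (7, 18), (8, 4), (8, 19), (9, 3), (9, 20), (11, 5), (11, 18), (13, 11), (13, 12), (15, 0), (17, 3), (17, 20), (19, 9), (19, 14), (20, 3), (20, 20), (22, 1), (22, 22)}; affine count = 25; |E(F_23)| = 26.

Discriminant check: Δ ∝ 4a³ + 27b² = 4·6³ + 27·8² = 4·216 + 27·64 ≡ 16 (mod 23). Nonzero ⇒ E is nonsingular.
For each x ∈ F_23, compute rhs = x³ + 6·x + 8 mod 23, then count y ∈ F_23 with y² ≡ rhs.
  x = 0: rhs = 8, matching y values: 10, 13 (2 points).
  x = 1: rhs = 15, matching y values: none (0 points).
  x = 2: rhs = 5, matching y values: none (0 points).
  x = 3: rhs = 7, matching y values: none (0 points).
  x = 4: rhs = 4, matching y values: 2, 21 (2 points).
  x = 5: rhs = 2, matching y values: 5, 18 (2 points).
  x = 6: rhs = 7, matching y values: none (0 points).
  x = 7: rhs = 2, matching y values: 5, 18 (2 points).
  x = 8: rhs = 16, matching y values: 4, 19 (2 points).
  x = 9: rhs = 9, matching y values: 3, 20 (2 points).
  x = 10: rhs = 10, matching y values: none (0 points).
  x = 11: rhs = 2, matching y values: 5, 18 (2 points).
  x = 12: rhs = 14, matching y values: none (0 points).
  x = 13: rhs = 6, matching y values: 11, 12 (2 points).
  x = 14: rhs = 7, matching y values: none (0 points).
  x = 15: rhs = 0, matching y values: 0 (1 points).
  x = 16: rhs = 14, matching y values: none (0 points).
  x = 17: rhs = 9, matching y values: 3, 20 (2 points).
  x = 18: rhs = 14, matching y values: none (0 points).
  x = 19: rhs = 12, matching y values: 9, 14 (2 points).
  x = 20: rhs = 9, matching y values: 3, 20 (2 points).
  x = 21: rhs = 11, matching y values: none (0 points).
  x = 22: rhs = 1, matching y values: 1, 22 (2 points).
Total affine count: 25.
Full point count |E(F_23)| = 25 + 1 = 26.
Hasse bound: |26 − (23+1)| = |2| = 2 ≤ 2√23 ≈ 9.5917 ✓.


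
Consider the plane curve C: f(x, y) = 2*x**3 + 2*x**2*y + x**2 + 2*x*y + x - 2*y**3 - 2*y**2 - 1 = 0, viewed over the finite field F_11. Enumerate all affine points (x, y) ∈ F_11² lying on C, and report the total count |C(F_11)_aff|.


Affine F_11-points: {(6, 0), (6, 4), (6, 6), (7, 5), (9, 6), (10, 8)}; count = 6.

For each of the 121 pairs (x, y) ∈ F_11², evaluate f(x, y) mod 11. Record the zeros.
  x = 0: [0↦10, 1↦6, 2↦8, 3↦4, 4↦4, 5↦7, 6↦1, 7↦7, 8↦2, 9↦7, 10↦10]  zeros at y ∈ ∅
  x = 1: [0↦3, 1↦3, 2↦9, 3↦9, 4↦2, 5↦9, 6↦7, 7↦6, 8↦5, 9↦3, 10↦10]  zeros at y ∈ ∅
  x = 2: [0↦10, 1↦7, 2↦10, 3↦7, 4↦8, 5↦1, 6↦7, 7↦3, 8↦10, 9↦5, 10↦9]  zeros at y ∈ ∅
  x = 3: [0↦10, 1↦8, 2↦1, 3↦10, 4↦1, 5↦6, 6↦2, 7↦10, 8↦7, 9↦3, 10↦8]  zeros at y ∈ ∅
  x = 4: [0↦4, 1↦7, 2↦5, 3↦8, 4↦4, 5↦3, 6↦4, 7↦6, 8↦8, 9↦9, 10↦8]  zeros at y ∈ ∅
  x = 5: [0↦4, 1↦5, 2↦1, 3↦2, 4↦7, 5↦4, 6↦3, 7↦3, 8↦3, 9↦2, 10↦10]  zeros at y ∈ ∅
  x = 6: [0↦0, 1↦3, 2↦1, 3↦4, 4↦0, 5↦10, 6↦0, 7↦2, 8↦4, 9↦5, 10↦4]  zeros at y ∈ {0, 4, 6}
  x = 7: [0↦4, 1↦2, 2↦6, 3↦4, 4↦6, 5↦0, 6↦7, 7↦4, 8↦1, 9↦8, 10↦2]  zeros at y ∈ {5}
  x = 8: [0↦6, 1↦3, 2↦6, 3↦3, 4↦4, 5↦8, 6↦3, 7↦10, 8↦6, 9↦1, 10↦5]  zeros at y ∈ ∅
  x = 9: [0↦7, 1↦7, 2↦2, 3↦2, 4↦6, 5↦2, 6↦0, 7↦10, 8↦9, 9↦7, 10↦3]  zeros at y ∈ {6}
  x = 10: [0↦8, 1↦4, 2↦6, 3↦2, 4↦2, 5↦5, 6↦10, 7↦5, 8↦0, 9↦5, 10↦8]  zeros at y ∈ {8}
Collecting zeros: affine points = {(6, 0), (6, 4), (6, 6), (7, 5), (9, 6), (10, 8)}.
Total count |C(F_11)_aff| = 6.


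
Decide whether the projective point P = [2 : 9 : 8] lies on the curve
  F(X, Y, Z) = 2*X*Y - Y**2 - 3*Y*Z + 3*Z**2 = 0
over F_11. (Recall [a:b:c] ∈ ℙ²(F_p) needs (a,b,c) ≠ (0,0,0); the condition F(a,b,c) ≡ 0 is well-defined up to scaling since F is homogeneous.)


F(2,9,8) ≡ 8 (mod 11); P is NOT on the curve.

Evaluate F(2, 9, 8) term-by-term (mod 11).
  2*X*Y ↦ 2·2·9·1 = 36
  -Y**2 ↦ -1·1·81·1 = -81
  -3*Y*Z ↦ -3·1·9·8 = -216
  3*Z**2 ↦ 3·1·1·64 = 192
Sum: F(2, 9, 8) = (36) + (-81) + (-216) + (192) = -69.
Reducing mod 11: -69 ≡ 8 (mod 11).
Since F(a, b, c) ≡ 8 ≠ 0 (mod 11), P does NOT lie on the curve.


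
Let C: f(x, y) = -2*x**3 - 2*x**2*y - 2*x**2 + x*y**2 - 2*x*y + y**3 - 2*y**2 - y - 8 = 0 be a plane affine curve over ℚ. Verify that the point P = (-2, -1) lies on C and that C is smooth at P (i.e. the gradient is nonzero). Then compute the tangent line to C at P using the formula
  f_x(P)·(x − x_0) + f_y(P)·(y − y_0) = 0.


Tangent line at P: -21*x + 6*y - 36 = 0.

Step 1: f(-2, -1) = 0, so P lies on C.
Step 2: partial derivatives
  f_x(x, y) = -6*x**2 - 4*x*y - 4*x + y**2 - 2*y, f_y(x, y) = -2*x**2 + 2*x*y - 2*x + 3*y**2 - 4*y - 1.
  f_x(P) = -21, f_y(P) = 6 (gradient nonzero, so P is smooth).
Step 3: tangent line at P: -21·(x − -2) + 6·(y − -1) = 0.
Expanding: -21*x + 6*y - 36 = 0.


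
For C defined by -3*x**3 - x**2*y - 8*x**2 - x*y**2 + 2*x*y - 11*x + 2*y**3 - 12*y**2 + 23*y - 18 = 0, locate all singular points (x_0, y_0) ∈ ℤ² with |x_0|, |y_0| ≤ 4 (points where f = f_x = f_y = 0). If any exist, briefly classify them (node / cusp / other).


Singular points: {(-1, 2)}; classification: node.

Compute partial derivatives:
  f_x = -9*x**2 - 2*x*y - 16*x - y**2 + 2*y - 11.
  f_y = -x**2 - 2*x*y + 2*x + 6*y**2 - 24*y + 23.
Scan x_0 ∈ {−4, ..., 4}. For each x_0, f_y(x_0, y) is a polynomial in y; find its integer roots y ∈ {−4, ..., 4}, then test f_x and f at those candidates.
  x = -4: f_y(-4, y) = 6*y**2 - 16*y - 1; no integer root y with |y| ≤ 4.
  x = -3: f_y(-3, y) = 6*y**2 - 18*y + 8; no integer root y with |y| ≤ 4.
  x = -2: f_y(-2, y) = 6*y**2 - 20*y + 15; no integer root y with |y| ≤ 4.
  x = -1: f_y(-1, y) = 6*y**2 - 22*y + 20; vanishes at y ∈ {2}. (-1, 2): f_x = 0, f = 0 — SINGULAR.
  x = 0: f_y(0, y) = 6*y**2 - 24*y + 23; no integer root y with |y| ≤ 4.
  x = 1: f_y(1, y) = 6*y**2 - 26*y + 24; vanishes at y ∈ {3}. (1, 3): f_x = -45 ≠ 0.
  x = 2: f_y(2, y) = 6*y**2 - 28*y + 23; no integer root y with |y| ≤ 4.
  x = 3: f_y(3, y) = 6*y**2 - 30*y + 20; no integer root y with |y| ≤ 4.
  x = 4: f_y(4, y) = 6*y**2 - 32*y + 15; no integer root y with |y| ≤ 4.
Only singular point on the grid: (-1, 2).
Classify: substitute x = -1 + u, y = 2 + v and expand: f = -3*u**3 - u**2*v - u**2 - u*v**2 + 2*v**3 + v**2.
No constant or linear terms (consistent with a singular point). Quadratic part: -u**2 + v**2. Cubic part: -3*u**3 - u**2*v - u*v**2 + 2*v**3.
The quadratic part v**2 - u**2 = (v − u)(v + u) splits into two distinct linear factors, so there are two distinct tangent lines y − 2 = ±(x − -1) — this is a node (ordinary double point).
Classification: node.


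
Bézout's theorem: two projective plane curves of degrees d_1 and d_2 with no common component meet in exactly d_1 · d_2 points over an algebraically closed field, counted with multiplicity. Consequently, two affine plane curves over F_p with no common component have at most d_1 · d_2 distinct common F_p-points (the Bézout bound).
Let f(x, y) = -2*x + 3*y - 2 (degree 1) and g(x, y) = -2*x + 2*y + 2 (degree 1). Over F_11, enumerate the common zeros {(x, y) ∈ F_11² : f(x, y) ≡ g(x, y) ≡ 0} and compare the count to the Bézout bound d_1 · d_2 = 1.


Common zeros: {(5, 4)}; count = 1; Bézout bound = 1.

deg(f) = 1, deg(g) = 1, so Bézout bound = 1.
Scan x ∈ F_11. For each x, list the y ∈ F_11 with f(x, y) ≡ 0 and those with g(x, y) ≡ 0 (mod 11); the common zeros in that column are the intersection.
  x = 0: f ≡ 0 at y ∈ {8}; g ≡ 0 at y ∈ {10}; common: ∅.
  x = 1: f ≡ 0 at y ∈ {5}; g ≡ 0 at y ∈ {0}; common: ∅.
  x = 2: f ≡ 0 at y ∈ {2}; g ≡ 0 at y ∈ {1}; common: ∅.
  x = 3: f ≡ 0 at y ∈ {10}; g ≡ 0 at y ∈ {2}; common: ∅.
  x = 4: f ≡ 0 at y ∈ {7}; g ≡ 0 at y ∈ {3}; common: ∅.
  x = 5: f ≡ 0 at y ∈ {4}; g ≡ 0 at y ∈ {4}; common: {4}.
  x = 6: f ≡ 0 at y ∈ {1}; g ≡ 0 at y ∈ {5}; common: ∅.
  x = 7: f ≡ 0 at y ∈ {9}; g ≡ 0 at y ∈ {6}; common: ∅.
  x = 8: f ≡ 0 at y ∈ {6}; g ≡ 0 at y ∈ {7}; common: ∅.
  x = 9: f ≡ 0 at y ∈ {3}; g ≡ 0 at y ∈ {8}; common: ∅.
  x = 10: f ≡ 0 at y ∈ {0}; g ≡ 0 at y ∈ {9}; common: ∅.
Collecting: common zeros = {(5, 4)}, so the count is 1.
Comparison with the Bézout bound: 1 ≤ 1 = deg(f)·deg(g), as expected for curves with no common component (the bound is attained).


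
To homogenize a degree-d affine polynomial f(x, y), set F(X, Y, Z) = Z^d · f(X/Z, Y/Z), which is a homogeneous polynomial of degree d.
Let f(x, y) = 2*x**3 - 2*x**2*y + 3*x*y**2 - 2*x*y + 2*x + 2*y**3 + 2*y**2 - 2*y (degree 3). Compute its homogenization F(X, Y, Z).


F(X, Y, Z) = 2*X**3 - 2*X**2*Y + 3*X*Y**2 - 2*X*Y*Z + 2*X*Z**2 + 2*Y**3 + 2*Y**2*Z - 2*Y*Z**2

deg(f) = 3.
Substitute x = X/Z, y = Y/Z into f, then multiply by Z^3.
  monomial 2·x^3·y^0 ↦ 2·X^3·Y^0·Z^0.
  monomial -2·x^2·y^1 ↦ -2·X^2·Y^1·Z^0.
  monomial 3·x^1·y^2 ↦ 3·X^1·Y^2·Z^0.
  monomial -2·x^1·y^1 ↦ -2·X^1·Y^1·Z^1.
  monomial 2·x^1·y^0 ↦ 2·X^1·Y^0·Z^2.
  monomial 2·x^0·y^3 ↦ 2·X^0·Y^3·Z^0.
  monomial 2·x^0·y^2 ↦ 2·X^0·Y^2·Z^1.
  monomial -2·x^0·y^1 ↦ -2·X^0·Y^1·Z^2.
Collecting: F(X, Y, Z) = 2*X**3 - 2*X**2*Y + 3*X*Y**2 - 2*X*Y*Z + 2*X*Z**2 + 2*Y**3 + 2*Y**2*Z - 2*Y*Z**2.


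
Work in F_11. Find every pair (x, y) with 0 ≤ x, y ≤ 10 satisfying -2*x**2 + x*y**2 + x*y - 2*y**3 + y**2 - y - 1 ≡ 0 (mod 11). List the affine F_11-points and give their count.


Affine F_11-points: {(0, 5), (1, 2), (1, 4), (1, 6), (2, 2), (2, 3), (3, 7), (4, 0), (4, 3), (4, 5), (7, 0), (9, 4), (9, 6)}; count = 13.

For each of the 121 pairs (x, y) ∈ F_11², evaluate f(x, y) mod 11. Record the zeros.
  x = 0: [0↦10, 1↦8, 2↦7, 3↦6, 4↦4, 5↦0, 6↦4, 7↦4, 8↦10, 9↦10, 10↦3]  zeros at y ∈ {5}
  x = 1: [0↦8, 1↦8, 2↦0, 3↦5, 4↦0, 5↦6, 6↦0, 7↦3, 8↦3, 9↦10, 10↦1]  zeros at y ∈ {2, 4, 6}
  x = 2: [0↦2, 1↦4, 2↦0, 3↦0, 4↦3, 5↦8, 6↦3, 7↦9, 8↦3, 9↦6, 10↦6]  zeros at y ∈ {2, 3}
  x = 3: [0↦3, 1↦7, 2↦7, 3↦2, 4↦2, 5↦6, 6↦2, 7↦0, 8↦10, 9↦9, 10↦7]  zeros at y ∈ {7}
  x = 4: [0↦0, 1↦6, 2↦10, 3↦0, 4↦8, 5↦0, 6↦8, 7↦9, 8↦2, 9↦8, 10↦4]  zeros at y ∈ {0, 3, 5}
  x = 5: [0↦4, 1↦1, 2↦9, 3↦5, 4↦10, 5↦1, 6↦10, 7↦3, 8↦1, 9↦3, 10↦8]  zeros at y ∈ ∅
  x = 6: [0↦4, 1↦3, 2↦4, 3↦6, 4↦8, 5↦9, 6↦8, 7↦4, 8↦7, 9↦5, 10↦8]  zeros at y ∈ ∅
  x = 7: [0↦0, 1↦1, 2↦6, 3↦3, 4↦2, 5↦2, 6↦2, 7↦1, 8↦9, 9↦3, 10↦4]  zeros at y ∈ {0}
  x = 8: [0↦3, 1↦6, 2↦4, 3↦7, 4↦3, 5↦2, 6↦3, 7↦5, 8↦7, 9↦8, 10↦7]  zeros at y ∈ ∅
  x = 9: [0↦2, 1↦7, 2↦9, 3↦7, 4↦0, 5↦9, 6↦0, 7↦5, 8↦1, 9↦9, 10↦6]  zeros at y ∈ {4, 6}
  x = 10: [0↦8, 1↦4, 2↦10, 3↦3, 4↦4, 5↦1, 6↦4, 7↦1, 8↦2, 9↦6, 10↦1]  zeros at y ∈ ∅
Collecting zeros: affine points = {(0, 5), (1, 2), (1, 4), (1, 6), (2, 2), (2, 3), (3, 7), (4, 0), (4, 3), (4, 5), (7, 0), (9, 4), (9, 6)}.
Total count |C(F_11)_aff| = 13.


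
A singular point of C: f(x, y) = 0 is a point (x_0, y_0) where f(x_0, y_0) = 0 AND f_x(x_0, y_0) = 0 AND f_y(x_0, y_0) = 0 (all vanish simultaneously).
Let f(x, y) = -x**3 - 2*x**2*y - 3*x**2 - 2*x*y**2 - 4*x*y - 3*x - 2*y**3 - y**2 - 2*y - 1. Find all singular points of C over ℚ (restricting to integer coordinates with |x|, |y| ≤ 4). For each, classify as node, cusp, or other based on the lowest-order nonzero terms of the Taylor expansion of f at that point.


Singular points: {(-1, 0)}; classification: cusp.

Compute partial derivatives:
  f_x = -3*x**2 - 4*x*y - 6*x - 2*y**2 - 4*y - 3.
  f_y = -2*x**2 - 4*x*y - 4*x - 6*y**2 - 2*y - 2.
Scan x_0 ∈ {−4, ..., 4}. For each x_0, f_y(x_0, y) is a polynomial in y; find its integer roots y ∈ {−4, ..., 4}, then test f_x and f at those candidates.
  x = -4: f_y(-4, y) = -6*y**2 + 14*y - 18; no integer root y with |y| ≤ 4.
  x = -3: f_y(-3, y) = -6*y**2 + 10*y - 8; no integer root y with |y| ≤ 4.
  x = -2: f_y(-2, y) = -6*y**2 + 6*y - 2; no integer root y with |y| ≤ 4.
  x = -1: f_y(-1, y) = -6*y**2 + 2*y; vanishes at y ∈ {0}. (-1, 0): f_x = 0, f = 0 — SINGULAR.
  x = 0: f_y(0, y) = -6*y**2 - 2*y - 2; no integer root y with |y| ≤ 4.
  x = 1: f_y(1, y) = -6*y**2 - 6*y - 8; no integer root y with |y| ≤ 4.
  x = 2: f_y(2, y) = -6*y**2 - 10*y - 18; no integer root y with |y| ≤ 4.
  x = 3: f_y(3, y) = -6*y**2 - 14*y - 32; no integer root y with |y| ≤ 4.
  x = 4: f_y(4, y) = -6*y**2 - 18*y - 50; no integer root y with |y| ≤ 4.
Only singular point on the grid: (-1, 0).
Classify: substitute x = -1 + u, y = 0 + v and expand: f = -u**3 - 2*u**2*v - 2*u*v**2 - 2*v**3 + v**2.
No constant or linear terms (consistent with a singular point). Quadratic part: v**2. Cubic part: -u**3 - 2*u**2*v - 2*u*v**2 - 2*v**3.
The quadratic part v**2 is a perfect square, so there is a single (double) tangent line v = 0, i.e. y = 0. Restricting the cubic part to that line (v = 0) leaves -u**3 ≠ 0, so f is not divisible by v and the branch is v² ≈ u**3 to lowest order — this is a cusp.
Classification: cusp.


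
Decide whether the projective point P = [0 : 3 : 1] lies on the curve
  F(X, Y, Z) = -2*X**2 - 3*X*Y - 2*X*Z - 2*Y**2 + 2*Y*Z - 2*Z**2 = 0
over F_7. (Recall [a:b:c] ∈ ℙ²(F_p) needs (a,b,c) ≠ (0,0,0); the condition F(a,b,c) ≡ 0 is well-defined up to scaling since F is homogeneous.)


F(0,3,1) ≡ 0 (mod 7); P is on the curve.

Evaluate F(0, 3, 1) term-by-term (mod 7).
  -2*X**2 ↦ -2·0·1·1 = 0
  -3*X*Y ↦ -3·0·3·1 = 0
  -2*X*Z ↦ -2·0·1·1 = 0
  -2*Y**2 ↦ -2·1·9·1 = -18
  2*Y*Z ↦ 2·1·3·1 = 6
  -2*Z**2 ↦ -2·1·1·1 = -2
Sum: F(0, 3, 1) = (0) + (0) + (0) + (-18) + (6) + (-2) = -14.
Reducing mod 7: -14 ≡ 0 (mod 7).
Since F(a, b, c) ≡ 0 (mod 7), P lies on the curve.


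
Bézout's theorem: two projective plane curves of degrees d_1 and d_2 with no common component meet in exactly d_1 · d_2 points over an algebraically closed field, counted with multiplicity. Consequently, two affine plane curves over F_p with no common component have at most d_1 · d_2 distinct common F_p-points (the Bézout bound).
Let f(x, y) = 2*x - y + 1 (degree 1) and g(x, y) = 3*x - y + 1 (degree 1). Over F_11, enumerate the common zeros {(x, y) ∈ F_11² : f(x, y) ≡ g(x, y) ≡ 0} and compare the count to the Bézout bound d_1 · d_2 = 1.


Common zeros: {(0, 1)}; count = 1; Bézout bound = 1.

deg(f) = 1, deg(g) = 1, so Bézout bound = 1.
Scan x ∈ F_11. For each x, list the y ∈ F_11 with f(x, y) ≡ 0 and those with g(x, y) ≡ 0 (mod 11); the common zeros in that column are the intersection.
  x = 0: f ≡ 0 at y ∈ {1}; g ≡ 0 at y ∈ {1}; common: {1}.
  x = 1: f ≡ 0 at y ∈ {3}; g ≡ 0 at y ∈ {4}; common: ∅.
  x = 2: f ≡ 0 at y ∈ {5}; g ≡ 0 at y ∈ {7}; common: ∅.
  x = 3: f ≡ 0 at y ∈ {7}; g ≡ 0 at y ∈ {10}; common: ∅.
  x = 4: f ≡ 0 at y ∈ {9}; g ≡ 0 at y ∈ {2}; common: ∅.
  x = 5: f ≡ 0 at y ∈ {0}; g ≡ 0 at y ∈ {5}; common: ∅.
  x = 6: f ≡ 0 at y ∈ {2}; g ≡ 0 at y ∈ {8}; common: ∅.
  x = 7: f ≡ 0 at y ∈ {4}; g ≡ 0 at y ∈ {0}; common: ∅.
  x = 8: f ≡ 0 at y ∈ {6}; g ≡ 0 at y ∈ {3}; common: ∅.
  x = 9: f ≡ 0 at y ∈ {8}; g ≡ 0 at y ∈ {6}; common: ∅.
  x = 10: f ≡ 0 at y ∈ {10}; g ≡ 0 at y ∈ {9}; common: ∅.
Collecting: common zeros = {(0, 1)}, so the count is 1.
Comparison with the Bézout bound: 1 ≤ 1 = deg(f)·deg(g), as expected for curves with no common component (the bound is attained).


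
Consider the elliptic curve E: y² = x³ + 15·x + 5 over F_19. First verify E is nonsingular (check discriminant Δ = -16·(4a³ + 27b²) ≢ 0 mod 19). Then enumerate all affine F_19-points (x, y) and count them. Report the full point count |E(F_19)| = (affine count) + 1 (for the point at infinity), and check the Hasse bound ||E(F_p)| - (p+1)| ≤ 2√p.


Affine points = {(0, 9), (0, 10), (2, 9), (2, 10), (3, 1), (3, 18), (6, 8), (6, 11), (7, 4), (7, 15), (11, 0), (16, 3), (16, 16), (17, 9), (17, 10)}; affine count = 15; |E(F_19)| = 16.

Discriminant check: Δ ∝ 4a³ + 27b² = 4·15³ + 27·5² = 4·3375 + 27·25 ≡ 1 (mod 19). Nonzero ⇒ E is nonsingular.
For each x ∈ F_19, compute rhs = x³ + 15·x + 5 mod 19, then count y ∈ F_19 with y² ≡ rhs.
  x = 0: rhs = 5, matching y values: 9, 10 (2 points).
  x = 1: rhs = 2, matching y values: none (0 points).
  x = 2: rhs = 5, matching y values: 9, 10 (2 points).
  x = 3: rhs = 1, matching y values: 1, 18 (2 points).
  x = 4: rhs = 15, matching y values: none (0 points).
  x = 5: rhs = 15, matching y values: none (0 points).
  x = 6: rhs = 7, matching y values: 8, 11 (2 points).
  x = 7: rhs = 16, matching y values: 4, 15 (2 points).
  x = 8: rhs = 10, matching y values: none (0 points).
  x = 9: rhs = 14, matching y values: none (0 points).
  x = 10: rhs = 15, matching y values: none (0 points).
  x = 11: rhs = 0, matching y values: 0 (1 points).
  x = 12: rhs = 13, matching y values: none (0 points).
  x = 13: rhs = 3, matching y values: none (0 points).
  x = 14: rhs = 14, matching y values: none (0 points).
  x = 15: rhs = 14, matching y values: none (0 points).
  x = 16: rhs = 9, matching y values: 3, 16 (2 points).
  x = 17: rhs = 5, matching y values: 9, 10 (2 points).
  x = 18: rhs = 8, matching y values: none (0 points).
Total affine count: 15.
Full point count |E(F_19)| = 15 + 1 = 16.
Hasse bound: |16 − (19+1)| = |-4| = 4 ≤ 2√19 ≈ 8.7178 ✓.


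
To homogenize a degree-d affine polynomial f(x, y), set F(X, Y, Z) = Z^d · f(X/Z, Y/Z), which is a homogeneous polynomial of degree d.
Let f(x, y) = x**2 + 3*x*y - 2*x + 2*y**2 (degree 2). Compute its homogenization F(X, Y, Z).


F(X, Y, Z) = X**2 + 3*X*Y - 2*X*Z + 2*Y**2

deg(f) = 2.
Substitute x = X/Z, y = Y/Z into f, then multiply by Z^2.
  monomial 1·x^2·y^0 ↦ 1·X^2·Y^0·Z^0.
  monomial 3·x^1·y^1 ↦ 3·X^1·Y^1·Z^0.
  monomial -2·x^1·y^0 ↦ -2·X^1·Y^0·Z^1.
  monomial 2·x^0·y^2 ↦ 2·X^0·Y^2·Z^0.
Collecting: F(X, Y, Z) = X**2 + 3*X*Y - 2*X*Z + 2*Y**2.


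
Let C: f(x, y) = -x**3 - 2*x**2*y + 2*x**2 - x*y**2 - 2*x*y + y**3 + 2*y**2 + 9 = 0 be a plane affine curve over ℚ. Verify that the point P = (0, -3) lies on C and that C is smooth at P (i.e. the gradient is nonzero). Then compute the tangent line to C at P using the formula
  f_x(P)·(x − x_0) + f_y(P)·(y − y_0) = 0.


Tangent line at P: -3*x + 15*y + 45 = 0.

Step 1: f(0, -3) = 0, so P lies on C.
Step 2: partial derivatives
  f_x(x, y) = -3*x**2 - 4*x*y + 4*x - y**2 - 2*y, f_y(x, y) = -2*x**2 - 2*x*y - 2*x + 3*y**2 + 4*y.
  f_x(P) = -3, f_y(P) = 15 (gradient nonzero, so P is smooth).
Step 3: tangent line at P: -3·(x − 0) + 15·(y − -3) = 0.
Expanding: -3*x + 15*y + 45 = 0.


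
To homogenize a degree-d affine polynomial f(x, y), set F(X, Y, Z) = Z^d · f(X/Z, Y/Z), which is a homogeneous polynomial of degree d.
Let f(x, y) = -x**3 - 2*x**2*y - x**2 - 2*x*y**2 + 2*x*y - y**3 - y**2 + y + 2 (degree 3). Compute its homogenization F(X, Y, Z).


F(X, Y, Z) = -X**3 - 2*X**2*Y - X**2*Z - 2*X*Y**2 + 2*X*Y*Z - Y**3 - Y**2*Z + Y*Z**2 + 2*Z**3

deg(f) = 3.
Substitute x = X/Z, y = Y/Z into f, then multiply by Z^3.
  monomial -1·x^3·y^0 ↦ -1·X^3·Y^0·Z^0.
  monomial -2·x^2·y^1 ↦ -2·X^2·Y^1·Z^0.
  monomial -1·x^2·y^0 ↦ -1·X^2·Y^0·Z^1.
  monomial -2·x^1·y^2 ↦ -2·X^1·Y^2·Z^0.
  monomial 2·x^1·y^1 ↦ 2·X^1·Y^1·Z^1.
  monomial -1·x^0·y^3 ↦ -1·X^0·Y^3·Z^0.
  monomial -1·x^0·y^2 ↦ -1·X^0·Y^2·Z^1.
  monomial 1·x^0·y^1 ↦ 1·X^0·Y^1·Z^2.
  monomial 2·x^0·y^0 ↦ 2·X^0·Y^0·Z^3.
Collecting: F(X, Y, Z) = -X**3 - 2*X**2*Y - X**2*Z - 2*X*Y**2 + 2*X*Y*Z - Y**3 - Y**2*Z + Y*Z**2 + 2*Z**3.


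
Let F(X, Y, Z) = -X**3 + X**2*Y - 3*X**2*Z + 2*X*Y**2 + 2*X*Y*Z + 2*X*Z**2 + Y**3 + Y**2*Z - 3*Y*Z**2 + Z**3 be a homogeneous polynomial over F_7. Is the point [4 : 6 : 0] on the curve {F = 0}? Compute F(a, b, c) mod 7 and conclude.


F(4,6,0) ≡ 4 (mod 7); P is NOT on the curve.

Evaluate F(4, 6, 0) term-by-term (mod 7).
  -X**3 ↦ -1·64·1·1 = -64
  X**2*Y ↦ 1·16·6·1 = 96
  -3*X**2*Z ↦ -3·16·1·0 = 0
  2*X*Y**2 ↦ 2·4·36·1 = 288
  2*X*Y*Z ↦ 2·4·6·0 = 0
  2*X*Z**2 ↦ 2·4·1·0 = 0
  Y**3 ↦ 1·1·216·1 = 216
  Y**2*Z ↦ 1·1·36·0 = 0
  -3*Y*Z**2 ↦ -3·1·6·0 = 0
  Z**3 ↦ 1·1·1·0 = 0
Sum: F(4, 6, 0) = (-64) + (96) + (0) + (288) + (0) + (0) + (216) + (0) + (0) + (0) = 536.
Reducing mod 7: 536 ≡ 4 (mod 7).
Since F(a, b, c) ≡ 4 ≠ 0 (mod 7), P does NOT lie on the curve.


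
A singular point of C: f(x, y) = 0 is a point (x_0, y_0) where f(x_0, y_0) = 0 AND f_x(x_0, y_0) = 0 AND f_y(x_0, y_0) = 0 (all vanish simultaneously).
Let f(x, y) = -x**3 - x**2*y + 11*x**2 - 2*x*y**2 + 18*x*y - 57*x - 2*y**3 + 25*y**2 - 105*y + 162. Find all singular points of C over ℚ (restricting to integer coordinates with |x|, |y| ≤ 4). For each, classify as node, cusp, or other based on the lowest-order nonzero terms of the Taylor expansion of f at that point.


Singular points: {(3, 3)}; classification: node.

Compute partial derivatives:
  f_x = -3*x**2 - 2*x*y + 22*x - 2*y**2 + 18*y - 57.
  f_y = -x**2 - 4*x*y + 18*x - 6*y**2 + 50*y - 105.
Scan x_0 ∈ {−4, ..., 4}. For each x_0, f_y(x_0, y) is a polynomial in y; find its integer roots y ∈ {−4, ..., 4}, then test f_x and f at those candidates.
  x = -4: f_y(-4, y) = -6*y**2 + 66*y - 193; no integer root y with |y| ≤ 4.
  x = -3: f_y(-3, y) = -6*y**2 + 62*y - 168; no integer root y with |y| ≤ 4.
  x = -2: f_y(-2, y) = -6*y**2 + 58*y - 145; no integer root y with |y| ≤ 4.
  x = -1: f_y(-1, y) = -6*y**2 + 54*y - 124; no integer root y with |y| ≤ 4.
  x = 0: f_y(0, y) = -6*y**2 + 50*y - 105; no integer root y with |y| ≤ 4.
  x = 1: f_y(1, y) = -6*y**2 + 46*y - 88; vanishes at y ∈ {4}. (1, 4): f_x = -6 ≠ 0.
  x = 2: f_y(2, y) = -6*y**2 + 42*y - 73; no integer root y with |y| ≤ 4.
  x = 3: f_y(3, y) = -6*y**2 + 38*y - 60; vanishes at y ∈ {3}. (3, 3): f_x = 0, f = 0 — SINGULAR.
  x = 4: f_y(4, y) = -6*y**2 + 34*y - 49; no integer root y with |y| ≤ 4.
Only singular point on the grid: (3, 3).
Classify: substitute x = 3 + u, y = 3 + v and expand: f = -u**3 - u**2*v - u**2 - 2*u*v**2 - 2*v**3 + v**2.
No constant or linear terms (consistent with a singular point). Quadratic part: -u**2 + v**2. Cubic part: -u**3 - u**2*v - 2*u*v**2 - 2*v**3.
The quadratic part v**2 - u**2 = (v − u)(v + u) splits into two distinct linear factors, so there are two distinct tangent lines y − 3 = ±(x − 3) — this is a node (ordinary double point).
Classification: node.


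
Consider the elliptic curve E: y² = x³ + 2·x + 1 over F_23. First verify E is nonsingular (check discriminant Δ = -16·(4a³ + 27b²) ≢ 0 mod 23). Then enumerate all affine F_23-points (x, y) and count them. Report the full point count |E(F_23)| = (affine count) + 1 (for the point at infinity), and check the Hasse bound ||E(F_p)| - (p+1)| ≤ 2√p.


Affine points = {(0, 1), (0, 22), (1, 2), (1, 21), (2, 6), (2, 17), (4, 2), (4, 21), (7, 6), (7, 17), (8, 0), (9, 9), (9, 14), (10, 3), (10, 20), (13, 4), (13, 19), (14, 6), (14, 17), (15, 5), (15, 18), (16, 9), (16, 14), (17, 7), (17, 16), (18, 2), (18, 21), (21, 9), (21, 14)}; affine count = 29; |E(F_23)| = 30.

Discriminant check: Δ ∝ 4a³ + 27b² = 4·2³ + 27·1² = 4·8 + 27·1 ≡ 13 (mod 23). Nonzero ⇒ E is nonsingular.
For each x ∈ F_23, compute rhs = x³ + 2·x + 1 mod 23, then count y ∈ F_23 with y² ≡ rhs.
  x = 0: rhs = 1, matching y values: 1, 22 (2 points).
  x = 1: rhs = 4, matching y values: 2, 21 (2 points).
  x = 2: rhs = 13, matching y values: 6, 17 (2 points).
  x = 3: rhs = 11, matching y values: none (0 points).
  x = 4: rhs = 4, matching y values: 2, 21 (2 points).
  x = 5: rhs = 21, matching y values: none (0 points).
  x = 6: rhs = 22, matching y values: none (0 points).
  x = 7: rhs = 13, matching y values: 6, 17 (2 points).
  x = 8: rhs = 0, matching y values: 0 (1 points).
  x = 9: rhs = 12, matching y values: 9, 14 (2 points).
  x = 10: rhs = 9, matching y values: 3, 20 (2 points).
  x = 11: rhs = 20, matching y values: none (0 points).
  x = 12: rhs = 5, matching y values: none (0 points).
  x = 13: rhs = 16, matching y values: 4, 19 (2 points).
  x = 14: rhs = 13, matching y values: 6, 17 (2 points).
  x = 15: rhs = 2, matching y values: 5, 18 (2 points).
  x = 16: rhs = 12, matching y values: 9, 14 (2 points).
  x = 17: rhs = 3, matching y values: 7, 16 (2 points).
  x = 18: rhs = 4, matching y values: 2, 21 (2 points).
  x = 19: rhs = 21, matching y values: none (0 points).
  x = 20: rhs = 14, matching y values: none (0 points).
  x = 21: rhs = 12, matching y values: 9, 14 (2 points).
  x = 22: rhs = 21, matching y values: none (0 points).
Total affine count: 29.
Full point count |E(F_23)| = 29 + 1 = 30.
Hasse bound: |30 − (23+1)| = |6| = 6 ≤ 2√23 ≈ 9.5917 ✓.
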